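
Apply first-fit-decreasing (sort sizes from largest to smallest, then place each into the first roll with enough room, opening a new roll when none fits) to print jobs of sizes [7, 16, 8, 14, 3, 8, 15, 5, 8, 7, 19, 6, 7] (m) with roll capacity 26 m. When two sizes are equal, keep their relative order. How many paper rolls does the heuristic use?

Sorted descending: 19, 16, 15, 14, 8, 8, 8, 7, 7, 7, 6, 5, 3.
  19 → roll 1 (new)  [load 19/26]
  16 → roll 2 (new)  [load 16/26]
  15 → roll 3 (new)  [load 15/26]
  14 → roll 4 (new)  [load 14/26]
  8 → roll 2  [load 24/26]
  8 → roll 3  [load 23/26]
  8 → roll 4  [load 22/26]
  7 → roll 1  [load 26/26]
  7 → roll 5 (new)  [load 7/26]
  7 → roll 5  [load 14/26]
  6 → roll 5  [load 20/26]
  5 → roll 5  [load 25/26]
  3 → roll 3  [load 26/26]
5 paper rolls opened.

5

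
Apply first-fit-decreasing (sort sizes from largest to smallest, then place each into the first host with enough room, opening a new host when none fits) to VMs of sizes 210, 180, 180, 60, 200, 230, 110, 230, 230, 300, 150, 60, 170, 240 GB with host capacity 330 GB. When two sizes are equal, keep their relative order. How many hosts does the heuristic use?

10

Sorted descending: 300, 240, 230, 230, 230, 210, 200, 180, 180, 170, 150, 110, 60, 60.
  300 → host 1 (new)  [load 300/330]
  240 → host 2 (new)  [load 240/330]
  230 → host 3 (new)  [load 230/330]
  230 → host 4 (new)  [load 230/330]
  230 → host 5 (new)  [load 230/330]
  210 → host 6 (new)  [load 210/330]
  200 → host 7 (new)  [load 200/330]
  180 → host 8 (new)  [load 180/330]
  180 → host 9 (new)  [load 180/330]
  170 → host 10 (new)  [load 170/330]
  150 → host 8  [load 330/330]
  110 → host 6  [load 320/330]
  60 → host 2  [load 300/330]
  60 → host 3  [load 290/330]
10 hosts opened.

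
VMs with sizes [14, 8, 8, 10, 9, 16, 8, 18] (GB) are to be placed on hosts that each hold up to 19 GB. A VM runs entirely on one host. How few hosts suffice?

Total = 18 + 16 + 14 + 10 + 9 + 8 + 8 + 8 = 91 GB.
Lower bound: ⌈91/19⌉ = 5 hosts.
A packing using 6 hosts:
  host 1: 18 = 18
  host 2: 16 = 16
  host 3: 14 = 14
  host 4: 10 + 9 = 19
  host 5: 8 + 8 = 16
  host 6: 8 = 8
No arrangement into 5 hosts stays within capacity, so 6 is optimal.

6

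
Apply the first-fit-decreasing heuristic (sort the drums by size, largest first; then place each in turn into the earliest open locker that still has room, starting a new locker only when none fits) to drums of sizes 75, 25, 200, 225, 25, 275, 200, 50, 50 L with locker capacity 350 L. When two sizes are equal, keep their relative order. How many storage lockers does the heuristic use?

4

Sorted descending: 275, 225, 200, 200, 75, 50, 50, 25, 25.
  275 → locker 1 (new)  [load 275/350]
  225 → locker 2 (new)  [load 225/350]
  200 → locker 3 (new)  [load 200/350]
  200 → locker 4 (new)  [load 200/350]
  75 → locker 1  [load 350/350]
  50 → locker 2  [load 275/350]
  50 → locker 2  [load 325/350]
  25 → locker 2  [load 350/350]
  25 → locker 3  [load 225/350]
4 storage lockers opened.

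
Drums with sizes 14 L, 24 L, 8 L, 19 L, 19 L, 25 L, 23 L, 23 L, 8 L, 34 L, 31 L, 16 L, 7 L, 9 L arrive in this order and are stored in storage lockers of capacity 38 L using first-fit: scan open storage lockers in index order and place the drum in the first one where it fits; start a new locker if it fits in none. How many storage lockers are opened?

8

  14 → locker 1 (new)  [load 14/38]
  24 → locker 1  [load 38/38]
  8 → locker 2 (new)  [load 8/38]
  19 → locker 2  [load 27/38]
  19 → locker 3 (new)  [load 19/38]
  25 → locker 4 (new)  [load 25/38]
  23 → locker 5 (new)  [load 23/38]
  23 → locker 6 (new)  [load 23/38]
  8 → locker 2  [load 35/38]
  34 → locker 7 (new)  [load 34/38]
  31 → locker 8 (new)  [load 31/38]
  16 → locker 3  [load 35/38]
  7 → locker 4  [load 32/38]
  9 → locker 5  [load 32/38]
8 storage lockers opened.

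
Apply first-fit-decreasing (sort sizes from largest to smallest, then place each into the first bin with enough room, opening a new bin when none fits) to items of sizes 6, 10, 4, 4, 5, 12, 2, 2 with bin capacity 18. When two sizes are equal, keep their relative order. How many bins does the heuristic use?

3

Sorted descending: 12, 10, 6, 5, 4, 4, 2, 2.
  12 → bin 1 (new)  [load 12/18]
  10 → bin 2 (new)  [load 10/18]
  6 → bin 1  [load 18/18]
  5 → bin 2  [load 15/18]
  4 → bin 3 (new)  [load 4/18]
  4 → bin 3  [load 8/18]
  2 → bin 2  [load 17/18]
  2 → bin 3  [load 10/18]
3 bins opened.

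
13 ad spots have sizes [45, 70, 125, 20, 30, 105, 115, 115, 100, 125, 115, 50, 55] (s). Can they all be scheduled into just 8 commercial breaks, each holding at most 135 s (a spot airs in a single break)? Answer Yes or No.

No

Total = 1070 s; ⌈1070/135⌉ = 8.
The bound of 8 does not rule out 8, but exhaustive search shows no assignment into 8 commercial breaks of capacity 135 s exists — the minimum is 9.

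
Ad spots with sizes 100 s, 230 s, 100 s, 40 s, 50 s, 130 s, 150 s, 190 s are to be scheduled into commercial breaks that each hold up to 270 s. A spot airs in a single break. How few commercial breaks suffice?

Total = 230 + 190 + 150 + 130 + 100 + 100 + 50 + 40 = 990 s.
Lower bound: ⌈990/270⌉ = 4 commercial breaks.
A packing using 4 commercial breaks:
  break 1: 230 + 40 = 270
  break 2: 190 + 50 = 240
  break 3: 150 + 100 = 250
  break 4: 130 + 100 = 230
This matches the lower bound, so 4 is optimal.

4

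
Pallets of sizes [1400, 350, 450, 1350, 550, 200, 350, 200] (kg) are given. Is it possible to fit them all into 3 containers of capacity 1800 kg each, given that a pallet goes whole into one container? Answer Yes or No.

Yes

A valid assignment using 3 containers:
  container 1: 1400 + 350 = 1750
  container 2: 1350 + 450 = 1800
  container 3: 550 + 350 + 200 + 200 = 1300
Every load is within 1800 kg, so 3 containers suffice.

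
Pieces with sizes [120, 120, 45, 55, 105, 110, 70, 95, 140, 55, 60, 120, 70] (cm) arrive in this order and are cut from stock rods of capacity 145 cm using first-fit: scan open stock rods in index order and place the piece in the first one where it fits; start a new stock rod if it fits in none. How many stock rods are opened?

  120 → stock rod 1 (new)  [load 120/145]
  120 → stock rod 2 (new)  [load 120/145]
  45 → stock rod 3 (new)  [load 45/145]
  55 → stock rod 3  [load 100/145]
  105 → stock rod 4 (new)  [load 105/145]
  110 → stock rod 5 (new)  [load 110/145]
  70 → stock rod 6 (new)  [load 70/145]
  95 → stock rod 7 (new)  [load 95/145]
  140 → stock rod 8 (new)  [load 140/145]
  55 → stock rod 6  [load 125/145]
  60 → stock rod 9 (new)  [load 60/145]
  120 → stock rod 10 (new)  [load 120/145]
  70 → stock rod 9  [load 130/145]
10 stock rods opened.

10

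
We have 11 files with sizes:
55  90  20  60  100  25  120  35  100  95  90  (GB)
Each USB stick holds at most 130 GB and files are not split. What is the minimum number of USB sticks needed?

7

Total = 120 + 100 + 100 + 95 + 90 + 90 + 60 + 55 + 35 + 25 + 20 = 790 GB.
Lower bound: ⌈790/130⌉ = 7 USB sticks.
A packing using 7 USB sticks:
  USB stick 1: 120 = 120
  USB stick 2: 100 + 25 = 125
  USB stick 3: 100 + 20 = 120
  USB stick 4: 95 + 35 = 130
  USB stick 5: 90 = 90
  USB stick 6: 90 = 90
  USB stick 7: 60 + 55 = 115
This matches the lower bound, so 7 is optimal.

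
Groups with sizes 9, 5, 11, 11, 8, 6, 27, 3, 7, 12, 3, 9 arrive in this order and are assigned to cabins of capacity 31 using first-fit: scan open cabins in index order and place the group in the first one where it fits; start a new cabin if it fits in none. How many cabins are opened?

  9 → cabin 1 (new)  [load 9/31]
  5 → cabin 1  [load 14/31]
  11 → cabin 1  [load 25/31]
  11 → cabin 2 (new)  [load 11/31]
  8 → cabin 2  [load 19/31]
  6 → cabin 1  [load 31/31]
  27 → cabin 3 (new)  [load 27/31]
  3 → cabin 2  [load 22/31]
  7 → cabin 2  [load 29/31]
  12 → cabin 4 (new)  [load 12/31]
  3 → cabin 3  [load 30/31]
  9 → cabin 4  [load 21/31]
4 cabins opened.

4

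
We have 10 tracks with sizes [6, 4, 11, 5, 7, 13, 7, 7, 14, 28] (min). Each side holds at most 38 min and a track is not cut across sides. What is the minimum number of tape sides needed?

Total = 28 + 14 + 13 + 11 + 7 + 7 + 7 + 6 + 5 + 4 = 102 min.
Lower bound: ⌈102/38⌉ = 3 tape sides.
A packing using 3 tape sides:
  side 1: 28 + 7 = 35
  side 2: 14 + 13 + 11 = 38
  side 3: 7 + 7 + 6 + 5 + 4 = 29
This matches the lower bound, so 3 is optimal.

3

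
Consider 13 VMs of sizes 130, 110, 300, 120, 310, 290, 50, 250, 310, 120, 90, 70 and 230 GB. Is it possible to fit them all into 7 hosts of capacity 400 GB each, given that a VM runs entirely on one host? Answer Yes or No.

Yes

A valid assignment using 7 hosts:
  host 1: 310 + 90 = 400
  host 2: 310 + 70 = 380
  host 3: 300 + 50 = 350
  host 4: 290 + 110 = 400
  host 5: 250 + 130 = 380
  host 6: 230 + 120 = 350
  host 7: 120 = 120
Every load is within 400 GB, so 7 hosts suffice.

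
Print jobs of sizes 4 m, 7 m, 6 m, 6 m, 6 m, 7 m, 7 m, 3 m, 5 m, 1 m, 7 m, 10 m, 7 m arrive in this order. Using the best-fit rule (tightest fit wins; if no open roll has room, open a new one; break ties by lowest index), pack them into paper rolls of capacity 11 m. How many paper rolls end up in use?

  4 → roll 1 (new)  [load 4/11]
  7 → roll 1  [load 11/11]
  6 → roll 2 (new)  [load 6/11]
  6 → roll 3 (new)  [load 6/11]
  6 → roll 4 (new)  [load 6/11]
  7 → roll 5 (new)  [load 7/11]
  7 → roll 6 (new)  [load 7/11]
  3 → roll 5  [load 10/11]
  5 → roll 2  [load 11/11]
  1 → roll 5  [load 11/11]
  7 → roll 7 (new)  [load 7/11]
  10 → roll 8 (new)  [load 10/11]
  7 → roll 9 (new)  [load 7/11]
9 paper rolls opened.

9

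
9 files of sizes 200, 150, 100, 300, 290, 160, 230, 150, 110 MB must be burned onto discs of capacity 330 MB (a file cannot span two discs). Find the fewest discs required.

6

Total = 300 + 290 + 230 + 200 + 160 + 150 + 150 + 110 + 100 = 1690 MB.
Lower bound: ⌈1690/330⌉ = 6 discs.
A packing using 6 discs:
  disc 1: 300 = 300
  disc 2: 290 = 290
  disc 3: 230 + 100 = 330
  disc 4: 200 + 110 = 310
  disc 5: 160 + 150 = 310
  disc 6: 150 = 150
This matches the lower bound, so 6 is optimal.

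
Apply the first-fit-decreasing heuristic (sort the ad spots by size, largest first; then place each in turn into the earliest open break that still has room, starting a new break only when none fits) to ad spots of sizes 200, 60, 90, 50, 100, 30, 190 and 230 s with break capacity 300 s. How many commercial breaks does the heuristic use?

4

Sorted descending: 230, 200, 190, 100, 90, 60, 50, 30.
  230 → break 1 (new)  [load 230/300]
  200 → break 2 (new)  [load 200/300]
  190 → break 3 (new)  [load 190/300]
  100 → break 2  [load 300/300]
  90 → break 3  [load 280/300]
  60 → break 1  [load 290/300]
  50 → break 4 (new)  [load 50/300]
  30 → break 4  [load 80/300]
4 commercial breaks opened.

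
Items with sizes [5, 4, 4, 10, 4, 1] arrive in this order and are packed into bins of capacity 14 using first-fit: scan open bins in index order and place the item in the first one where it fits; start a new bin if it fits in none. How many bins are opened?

  5 → bin 1 (new)  [load 5/14]
  4 → bin 1  [load 9/14]
  4 → bin 1  [load 13/14]
  10 → bin 2 (new)  [load 10/14]
  4 → bin 2  [load 14/14]
  1 → bin 1  [load 14/14]
2 bins opened.

2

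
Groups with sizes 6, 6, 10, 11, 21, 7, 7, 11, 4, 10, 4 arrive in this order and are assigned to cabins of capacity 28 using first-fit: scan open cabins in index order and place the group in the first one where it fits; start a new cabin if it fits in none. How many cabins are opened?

  6 → cabin 1 (new)  [load 6/28]
  6 → cabin 1  [load 12/28]
  10 → cabin 1  [load 22/28]
  11 → cabin 2 (new)  [load 11/28]
  21 → cabin 3 (new)  [load 21/28]
  7 → cabin 2  [load 18/28]
  7 → cabin 2  [load 25/28]
  11 → cabin 4 (new)  [load 11/28]
  4 → cabin 1  [load 26/28]
  10 → cabin 4  [load 21/28]
  4 → cabin 3  [load 25/28]
4 cabins opened.

4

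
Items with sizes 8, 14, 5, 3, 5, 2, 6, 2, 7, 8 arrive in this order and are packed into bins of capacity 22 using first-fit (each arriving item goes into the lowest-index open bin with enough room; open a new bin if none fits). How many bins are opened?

  8 → bin 1 (new)  [load 8/22]
  14 → bin 1  [load 22/22]
  5 → bin 2 (new)  [load 5/22]
  3 → bin 2  [load 8/22]
  5 → bin 2  [load 13/22]
  2 → bin 2  [load 15/22]
  6 → bin 2  [load 21/22]
  2 → bin 3 (new)  [load 2/22]
  7 → bin 3  [load 9/22]
  8 → bin 3  [load 17/22]
3 bins opened.

3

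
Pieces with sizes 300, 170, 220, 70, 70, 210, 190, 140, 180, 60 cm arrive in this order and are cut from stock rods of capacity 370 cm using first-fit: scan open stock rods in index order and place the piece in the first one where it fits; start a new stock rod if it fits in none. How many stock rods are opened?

  300 → stock rod 1 (new)  [load 300/370]
  170 → stock rod 2 (new)  [load 170/370]
  220 → stock rod 3 (new)  [load 220/370]
  70 → stock rod 1  [load 370/370]
  70 → stock rod 2  [load 240/370]
  210 → stock rod 4 (new)  [load 210/370]
  190 → stock rod 5 (new)  [load 190/370]
  140 → stock rod 3  [load 360/370]
  180 → stock rod 5  [load 370/370]
  60 → stock rod 2  [load 300/370]
5 stock rods opened.

5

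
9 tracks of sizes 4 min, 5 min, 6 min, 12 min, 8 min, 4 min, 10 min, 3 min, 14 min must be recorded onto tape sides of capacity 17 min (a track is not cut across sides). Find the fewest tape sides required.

Total = 14 + 12 + 10 + 8 + 6 + 5 + 4 + 4 + 3 = 66 min.
Lower bound: ⌈66/17⌉ = 4 tape sides.
A packing using 4 tape sides:
  side 1: 14 + 3 = 17
  side 2: 12 + 5 = 17
  side 3: 10 + 6 = 16
  side 4: 8 + 4 + 4 = 16
This matches the lower bound, so 4 is optimal.

4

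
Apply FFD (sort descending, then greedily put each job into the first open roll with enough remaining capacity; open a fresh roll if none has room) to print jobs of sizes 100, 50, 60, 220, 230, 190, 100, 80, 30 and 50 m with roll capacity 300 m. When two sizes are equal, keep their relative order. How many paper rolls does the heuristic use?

Sorted descending: 230, 220, 190, 100, 100, 80, 60, 50, 50, 30.
  230 → roll 1 (new)  [load 230/300]
  220 → roll 2 (new)  [load 220/300]
  190 → roll 3 (new)  [load 190/300]
  100 → roll 3  [load 290/300]
  100 → roll 4 (new)  [load 100/300]
  80 → roll 2  [load 300/300]
  60 → roll 1  [load 290/300]
  50 → roll 4  [load 150/300]
  50 → roll 4  [load 200/300]
  30 → roll 4  [load 230/300]
4 paper rolls opened.

4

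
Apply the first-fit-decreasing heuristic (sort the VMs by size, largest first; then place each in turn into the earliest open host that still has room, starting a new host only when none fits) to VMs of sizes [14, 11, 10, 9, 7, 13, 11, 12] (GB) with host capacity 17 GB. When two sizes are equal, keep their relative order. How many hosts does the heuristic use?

Sorted descending: 14, 13, 12, 11, 11, 10, 9, 7.
  14 → host 1 (new)  [load 14/17]
  13 → host 2 (new)  [load 13/17]
  12 → host 3 (new)  [load 12/17]
  11 → host 4 (new)  [load 11/17]
  11 → host 5 (new)  [load 11/17]
  10 → host 6 (new)  [load 10/17]
  9 → host 7 (new)  [load 9/17]
  7 → host 6  [load 17/17]
7 hosts opened.

7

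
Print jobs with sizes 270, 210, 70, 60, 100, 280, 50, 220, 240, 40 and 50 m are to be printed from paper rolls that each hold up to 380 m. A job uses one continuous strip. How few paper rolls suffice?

Total = 280 + 270 + 240 + 220 + 210 + 100 + 70 + 60 + 50 + 50 + 40 = 1590 m.
Lower bound: ⌈1590/380⌉ = 5 paper rolls.
A packing using 5 paper rolls:
  roll 1: 280 + 100 = 380
  roll 2: 270 + 70 + 40 = 380
  roll 3: 240 + 60 + 50 = 350
  roll 4: 220 + 50 = 270
  roll 5: 210 = 210
This matches the lower bound, so 5 is optimal.

5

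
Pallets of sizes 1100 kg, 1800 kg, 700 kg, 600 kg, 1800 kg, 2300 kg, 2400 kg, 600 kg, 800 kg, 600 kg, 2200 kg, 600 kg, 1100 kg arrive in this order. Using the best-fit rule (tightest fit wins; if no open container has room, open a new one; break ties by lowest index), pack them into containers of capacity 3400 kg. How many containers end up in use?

  1100 → container 1 (new)  [load 1100/3400]
  1800 → container 1  [load 2900/3400]
  700 → container 2 (new)  [load 700/3400]
  600 → container 2  [load 1300/3400]
  1800 → container 2  [load 3100/3400]
  2300 → container 3 (new)  [load 2300/3400]
  2400 → container 4 (new)  [load 2400/3400]
  600 → container 4  [load 3000/3400]
  800 → container 3  [load 3100/3400]
  600 → container 5 (new)  [load 600/3400]
  2200 → container 5  [load 2800/3400]
  600 → container 5  [load 3400/3400]
  1100 → container 6 (new)  [load 1100/3400]
6 containers opened.

6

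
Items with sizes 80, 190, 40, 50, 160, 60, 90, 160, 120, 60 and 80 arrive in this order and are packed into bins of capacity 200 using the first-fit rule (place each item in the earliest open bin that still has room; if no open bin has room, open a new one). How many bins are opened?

7

  80 → bin 1 (new)  [load 80/200]
  190 → bin 2 (new)  [load 190/200]
  40 → bin 1  [load 120/200]
  50 → bin 1  [load 170/200]
  160 → bin 3 (new)  [load 160/200]
  60 → bin 4 (new)  [load 60/200]
  90 → bin 4  [load 150/200]
  160 → bin 5 (new)  [load 160/200]
  120 → bin 6 (new)  [load 120/200]
  60 → bin 6  [load 180/200]
  80 → bin 7 (new)  [load 80/200]
7 bins opened.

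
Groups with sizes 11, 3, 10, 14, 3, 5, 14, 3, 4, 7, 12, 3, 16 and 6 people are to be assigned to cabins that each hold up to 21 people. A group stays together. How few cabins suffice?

6

Total = 16 + 14 + 14 + 12 + 11 + 10 + 7 + 6 + 5 + 4 + 3 + 3 + 3 + 3 = 111 people.
Lower bound: ⌈111/21⌉ = 6 cabins.
A packing using 6 cabins:
  cabin 1: 16 + 5 = 21
  cabin 2: 14 + 7 = 21
  cabin 3: 14 + 6 = 20
  cabin 4: 12 + 4 + 3 = 19
  cabin 5: 11 + 10 = 21
  cabin 6: 3 + 3 + 3 = 9
This matches the lower bound, so 6 is optimal.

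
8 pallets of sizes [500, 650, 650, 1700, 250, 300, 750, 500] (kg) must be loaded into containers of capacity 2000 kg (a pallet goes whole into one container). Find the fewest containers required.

Total = 1700 + 750 + 650 + 650 + 500 + 500 + 300 + 250 = 5300 kg.
Lower bound: ⌈5300/2000⌉ = 3 containers.
A packing using 3 containers:
  container 1: 1700 + 300 = 2000
  container 2: 750 + 650 + 500 = 1900
  container 3: 650 + 500 + 250 = 1400
This matches the lower bound, so 3 is optimal.

3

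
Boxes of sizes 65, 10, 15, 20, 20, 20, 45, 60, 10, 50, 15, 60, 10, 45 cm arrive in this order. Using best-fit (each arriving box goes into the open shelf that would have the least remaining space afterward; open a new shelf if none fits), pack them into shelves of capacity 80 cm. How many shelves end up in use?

7

  65 → shelf 1 (new)  [load 65/80]
  10 → shelf 1  [load 75/80]
  15 → shelf 2 (new)  [load 15/80]
  20 → shelf 2  [load 35/80]
  20 → shelf 2  [load 55/80]
  20 → shelf 2  [load 75/80]
  45 → shelf 3 (new)  [load 45/80]
  60 → shelf 4 (new)  [load 60/80]
  10 → shelf 4  [load 70/80]
  50 → shelf 5 (new)  [load 50/80]
  15 → shelf 5  [load 65/80]
  60 → shelf 6 (new)  [load 60/80]
  10 → shelf 4  [load 80/80]
  45 → shelf 7 (new)  [load 45/80]
7 shelves opened.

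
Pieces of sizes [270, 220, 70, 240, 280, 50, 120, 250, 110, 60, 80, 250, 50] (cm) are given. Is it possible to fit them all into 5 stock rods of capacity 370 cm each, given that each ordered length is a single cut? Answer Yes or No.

No

Total = 2050 cm; ⌈2050/370⌉ = 6.
At least 6 stock rods are required, but only 5 are allowed.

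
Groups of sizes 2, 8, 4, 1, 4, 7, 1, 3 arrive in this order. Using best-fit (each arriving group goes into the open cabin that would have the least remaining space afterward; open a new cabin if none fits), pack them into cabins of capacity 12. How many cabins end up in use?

  2 → cabin 1 (new)  [load 2/12]
  8 → cabin 1  [load 10/12]
  4 → cabin 2 (new)  [load 4/12]
  1 → cabin 1  [load 11/12]
  4 → cabin 2  [load 8/12]
  7 → cabin 3 (new)  [load 7/12]
  1 → cabin 1  [load 12/12]
  3 → cabin 2  [load 11/12]
3 cabins opened.

3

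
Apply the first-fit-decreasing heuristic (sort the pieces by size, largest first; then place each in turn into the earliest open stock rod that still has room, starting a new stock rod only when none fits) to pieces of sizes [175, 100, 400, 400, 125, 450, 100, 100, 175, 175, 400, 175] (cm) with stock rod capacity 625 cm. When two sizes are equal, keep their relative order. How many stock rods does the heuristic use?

5

Sorted descending: 450, 400, 400, 400, 175, 175, 175, 175, 125, 100, 100, 100.
  450 → stock rod 1 (new)  [load 450/625]
  400 → stock rod 2 (new)  [load 400/625]
  400 → stock rod 3 (new)  [load 400/625]
  400 → stock rod 4 (new)  [load 400/625]
  175 → stock rod 1  [load 625/625]
  175 → stock rod 2  [load 575/625]
  175 → stock rod 3  [load 575/625]
  175 → stock rod 4  [load 575/625]
  125 → stock rod 5 (new)  [load 125/625]
  100 → stock rod 5  [load 225/625]
  100 → stock rod 5  [load 325/625]
  100 → stock rod 5  [load 425/625]
5 stock rods opened.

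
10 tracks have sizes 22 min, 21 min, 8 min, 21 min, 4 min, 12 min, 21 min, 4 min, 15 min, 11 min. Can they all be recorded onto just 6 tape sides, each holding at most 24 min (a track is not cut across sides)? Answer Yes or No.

No

Total = 139 min; ⌈139/24⌉ = 6.
The bound of 6 does not rule out 6, but exhaustive search shows no assignment into 6 tape sides of capacity 24 min exists — the minimum is 7.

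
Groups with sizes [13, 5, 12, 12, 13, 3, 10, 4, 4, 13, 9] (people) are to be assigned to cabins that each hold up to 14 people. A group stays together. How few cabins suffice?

Total = 13 + 13 + 13 + 12 + 12 + 10 + 9 + 5 + 4 + 4 + 3 = 98 people.
Lower bound: ⌈98/14⌉ = 7 cabins.
A packing using 8 cabins:
  cabin 1: 13 = 13
  cabin 2: 13 = 13
  cabin 3: 13 = 13
  cabin 4: 12 = 12
  cabin 5: 12 = 12
  cabin 6: 10 + 4 = 14
  cabin 7: 9 + 5 = 14
  cabin 8: 4 + 3 = 7
No arrangement into 7 cabins stays within capacity, so 8 is optimal.

8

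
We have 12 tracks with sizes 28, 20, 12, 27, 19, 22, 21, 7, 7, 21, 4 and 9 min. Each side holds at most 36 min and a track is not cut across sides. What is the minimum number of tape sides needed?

7

Total = 28 + 27 + 22 + 21 + 21 + 20 + 19 + 12 + 9 + 7 + 7 + 4 = 197 min.
Lower bound: ⌈197/36⌉ = 6 tape sides.
Also, 7 tracks each exceed 18 min, and no two of those can share a side, so at least 7 tape sides are needed.
A packing using 7 tape sides:
  side 1: 28 + 7 = 35
  side 2: 27 + 9 = 36
  side 3: 22 + 12 = 34
  side 4: 21 + 7 + 4 = 32
  side 5: 21 = 21
  side 6: 20 = 20
  side 7: 19 = 19
This matches the lower bound, so 7 is optimal.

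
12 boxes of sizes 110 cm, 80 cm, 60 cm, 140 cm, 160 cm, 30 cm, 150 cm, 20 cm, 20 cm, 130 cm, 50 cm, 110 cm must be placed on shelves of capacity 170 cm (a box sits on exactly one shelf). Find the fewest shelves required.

Total = 160 + 150 + 140 + 130 + 110 + 110 + 80 + 60 + 50 + 30 + 20 + 20 = 1060 cm.
Lower bound: ⌈1060/170⌉ = 7 shelves.
A packing using 7 shelves:
  shelf 1: 160 = 160
  shelf 2: 150 + 20 = 170
  shelf 3: 140 + 30 = 170
  shelf 4: 130 + 20 = 150
  shelf 5: 110 + 60 = 170
  shelf 6: 110 + 50 = 160
  shelf 7: 80 = 80
This matches the lower bound, so 7 is optimal.

7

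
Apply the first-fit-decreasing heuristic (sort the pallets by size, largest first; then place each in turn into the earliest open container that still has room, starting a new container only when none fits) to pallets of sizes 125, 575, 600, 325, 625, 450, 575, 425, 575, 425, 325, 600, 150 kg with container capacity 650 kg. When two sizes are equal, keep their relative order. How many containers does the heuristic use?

10

Sorted descending: 625, 600, 600, 575, 575, 575, 450, 425, 425, 325, 325, 150, 125.
  625 → container 1 (new)  [load 625/650]
  600 → container 2 (new)  [load 600/650]
  600 → container 3 (new)  [load 600/650]
  575 → container 4 (new)  [load 575/650]
  575 → container 5 (new)  [load 575/650]
  575 → container 6 (new)  [load 575/650]
  450 → container 7 (new)  [load 450/650]
  425 → container 8 (new)  [load 425/650]
  425 → container 9 (new)  [load 425/650]
  325 → container 10 (new)  [load 325/650]
  325 → container 10  [load 650/650]
  150 → container 7  [load 600/650]
  125 → container 8  [load 550/650]
10 containers opened.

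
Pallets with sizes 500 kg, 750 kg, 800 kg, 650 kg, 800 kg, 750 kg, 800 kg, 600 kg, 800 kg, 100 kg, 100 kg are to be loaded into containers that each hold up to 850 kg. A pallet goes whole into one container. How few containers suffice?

Total = 800 + 800 + 800 + 800 + 750 + 750 + 650 + 600 + 500 + 100 + 100 = 6650 kg.
Lower bound: ⌈6650/850⌉ = 8 containers.
Also, 9 pallets each exceed 425 kg, and no two of those can share a container, so at least 9 containers are needed.
A packing using 9 containers:
  container 1: 800 = 800
  container 2: 800 = 800
  container 3: 800 = 800
  container 4: 800 = 800
  container 5: 750 + 100 = 850
  container 6: 750 + 100 = 850
  container 7: 650 = 650
  container 8: 600 = 600
  container 9: 500 = 500
This matches the lower bound, so 9 is optimal.

9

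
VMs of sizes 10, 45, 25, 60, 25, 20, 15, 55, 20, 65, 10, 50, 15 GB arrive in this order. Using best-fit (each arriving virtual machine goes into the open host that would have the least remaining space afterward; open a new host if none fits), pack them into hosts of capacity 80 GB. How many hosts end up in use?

6

  10 → host 1 (new)  [load 10/80]
  45 → host 1  [load 55/80]
  25 → host 1  [load 80/80]
  60 → host 2 (new)  [load 60/80]
  25 → host 3 (new)  [load 25/80]
  20 → host 2  [load 80/80]
  15 → host 3  [load 40/80]
  55 → host 4 (new)  [load 55/80]
  20 → host 4  [load 75/80]
  65 → host 5 (new)  [load 65/80]
  10 → host 5  [load 75/80]
  50 → host 6 (new)  [load 50/80]
  15 → host 6  [load 65/80]
6 hosts opened.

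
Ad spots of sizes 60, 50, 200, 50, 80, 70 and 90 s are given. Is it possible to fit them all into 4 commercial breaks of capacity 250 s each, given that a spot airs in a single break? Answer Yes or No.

A valid assignment using 3 commercial breaks:
  break 1: 200 + 50 = 250
  break 2: 90 + 80 + 70 = 240
  break 3: 60 + 50 = 110
That uses only 3 ≤ 4, so 4 commercial breaks are enough.

Yes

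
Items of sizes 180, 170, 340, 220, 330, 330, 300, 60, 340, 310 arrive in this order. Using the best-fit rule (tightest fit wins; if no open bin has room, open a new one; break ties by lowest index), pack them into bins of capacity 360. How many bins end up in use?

  180 → bin 1 (new)  [load 180/360]
  170 → bin 1  [load 350/360]
  340 → bin 2 (new)  [load 340/360]
  220 → bin 3 (new)  [load 220/360]
  330 → bin 4 (new)  [load 330/360]
  330 → bin 5 (new)  [load 330/360]
  300 → bin 6 (new)  [load 300/360]
  60 → bin 6  [load 360/360]
  340 → bin 7 (new)  [load 340/360]
  310 → bin 8 (new)  [load 310/360]
8 bins opened.

8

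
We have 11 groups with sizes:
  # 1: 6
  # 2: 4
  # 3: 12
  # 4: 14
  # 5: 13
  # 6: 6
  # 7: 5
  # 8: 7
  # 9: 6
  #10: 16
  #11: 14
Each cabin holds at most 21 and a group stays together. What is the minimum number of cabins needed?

Total = 16 + 14 + 14 + 13 + 12 + 7 + 6 + 6 + 6 + 5 + 4 = 103.
Lower bound: ⌈103/21⌉ = 5 cabins.
A packing using 6 cabins:
  cabin 1: 16 + 5 = 21
  cabin 2: 14 + 7 = 21
  cabin 3: 14 + 6 = 20
  cabin 4: 13 + 6 = 19
  cabin 5: 12 + 6 = 18
  cabin 6: 4 = 4
No arrangement into 5 cabins stays within capacity, so 6 is optimal.

6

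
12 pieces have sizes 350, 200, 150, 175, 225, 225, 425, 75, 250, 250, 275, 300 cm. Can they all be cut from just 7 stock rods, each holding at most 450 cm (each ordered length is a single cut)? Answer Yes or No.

A valid assignment using 7 stock rods:
  stock rod 1: 425 = 425
  stock rod 2: 350 + 75 = 425
  stock rod 3: 300 + 150 = 450
  stock rod 4: 275 + 175 = 450
  stock rod 5: 250 + 200 = 450
  stock rod 6: 250 = 250
  stock rod 7: 225 + 225 = 450
Every load is within 450 cm, so 7 stock rods suffice.

Yes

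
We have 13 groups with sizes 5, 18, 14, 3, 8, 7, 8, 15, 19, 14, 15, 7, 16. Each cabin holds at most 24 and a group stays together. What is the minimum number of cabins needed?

Total = 19 + 18 + 16 + 15 + 15 + 14 + 14 + 8 + 8 + 7 + 7 + 5 + 3 = 149.
Lower bound: ⌈149/24⌉ = 7 cabins.
A packing using 7 cabins:
  cabin 1: 19 + 5 = 24
  cabin 2: 18 + 3 = 21
  cabin 3: 16 + 8 = 24
  cabin 4: 15 + 8 = 23
  cabin 5: 15 + 7 = 22
  cabin 6: 14 + 7 = 21
  cabin 7: 14 = 14
This matches the lower bound, so 7 is optimal.

7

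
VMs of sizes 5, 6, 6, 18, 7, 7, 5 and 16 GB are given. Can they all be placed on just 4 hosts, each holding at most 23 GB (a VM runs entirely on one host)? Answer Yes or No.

A valid assignment using 4 hosts:
  host 1: 18 + 5 = 23
  host 2: 16 + 7 = 23
  host 3: 7 + 6 + 6 = 19
  host 4: 5 = 5
Every load is within 23 GB, so 4 hosts suffice.

Yes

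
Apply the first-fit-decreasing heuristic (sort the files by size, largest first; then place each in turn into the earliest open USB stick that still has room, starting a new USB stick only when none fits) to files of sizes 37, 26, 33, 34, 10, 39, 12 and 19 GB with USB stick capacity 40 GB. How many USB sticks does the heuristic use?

6

Sorted descending: 39, 37, 34, 33, 26, 19, 12, 10.
  39 → USB stick 1 (new)  [load 39/40]
  37 → USB stick 2 (new)  [load 37/40]
  34 → USB stick 3 (new)  [load 34/40]
  33 → USB stick 4 (new)  [load 33/40]
  26 → USB stick 5 (new)  [load 26/40]
  19 → USB stick 6 (new)  [load 19/40]
  12 → USB stick 5  [load 38/40]
  10 → USB stick 6  [load 29/40]
6 USB sticks opened.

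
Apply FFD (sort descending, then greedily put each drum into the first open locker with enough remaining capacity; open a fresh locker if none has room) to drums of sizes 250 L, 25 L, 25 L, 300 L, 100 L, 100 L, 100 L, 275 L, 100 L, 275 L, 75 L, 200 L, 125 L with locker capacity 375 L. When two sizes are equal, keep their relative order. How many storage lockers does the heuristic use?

6

Sorted descending: 300, 275, 275, 250, 200, 125, 100, 100, 100, 100, 75, 25, 25.
  300 → locker 1 (new)  [load 300/375]
  275 → locker 2 (new)  [load 275/375]
  275 → locker 3 (new)  [load 275/375]
  250 → locker 4 (new)  [load 250/375]
  200 → locker 5 (new)  [load 200/375]
  125 → locker 4  [load 375/375]
  100 → locker 2  [load 375/375]
  100 → locker 3  [load 375/375]
  100 → locker 5  [load 300/375]
  100 → locker 6 (new)  [load 100/375]
  75 → locker 1  [load 375/375]
  25 → locker 5  [load 325/375]
  25 → locker 5  [load 350/375]
6 storage lockers opened.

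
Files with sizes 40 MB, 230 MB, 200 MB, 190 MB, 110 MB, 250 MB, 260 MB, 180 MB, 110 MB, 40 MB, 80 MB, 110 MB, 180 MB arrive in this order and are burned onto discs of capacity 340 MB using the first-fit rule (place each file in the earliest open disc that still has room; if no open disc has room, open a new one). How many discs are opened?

  40 → disc 1 (new)  [load 40/340]
  230 → disc 1  [load 270/340]
  200 → disc 2 (new)  [load 200/340]
  190 → disc 3 (new)  [load 190/340]
  110 → disc 2  [load 310/340]
  250 → disc 4 (new)  [load 250/340]
  260 → disc 5 (new)  [load 260/340]
  180 → disc 6 (new)  [load 180/340]
  110 → disc 3  [load 300/340]
  40 → disc 1  [load 310/340]
  80 → disc 4  [load 330/340]
  110 → disc 6  [load 290/340]
  180 → disc 7 (new)  [load 180/340]
7 discs opened.

7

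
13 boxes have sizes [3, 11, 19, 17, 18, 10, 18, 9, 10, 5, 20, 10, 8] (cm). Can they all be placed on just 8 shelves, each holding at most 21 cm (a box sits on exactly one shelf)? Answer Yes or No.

No

Total = 158 cm; ⌈158/21⌉ = 8.
The bound of 8 does not rule out 8, but exhaustive search shows no assignment into 8 shelves of capacity 21 cm exists — the minimum is 9.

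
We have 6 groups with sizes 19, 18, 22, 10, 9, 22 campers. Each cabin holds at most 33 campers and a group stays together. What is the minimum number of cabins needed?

4

Total = 22 + 22 + 19 + 18 + 10 + 9 = 100 campers.
Lower bound: ⌈100/33⌉ = 4 cabins.
A packing using 4 cabins:
  cabin 1: 22 + 10 = 32
  cabin 2: 22 + 9 = 31
  cabin 3: 19 = 19
  cabin 4: 18 = 18
This matches the lower bound, so 4 is optimal.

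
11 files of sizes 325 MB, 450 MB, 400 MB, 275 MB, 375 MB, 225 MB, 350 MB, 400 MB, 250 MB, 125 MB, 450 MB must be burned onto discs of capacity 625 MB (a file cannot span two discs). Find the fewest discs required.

Total = 450 + 450 + 400 + 400 + 375 + 350 + 325 + 275 + 250 + 225 + 125 = 3625 MB.
Lower bound: ⌈3625/625⌉ = 6 discs.
Also, 7 files each exceed 625/2 MB, and no two of those can share a disc, so at least 7 discs are needed.
A packing using 7 discs:
  disc 1: 450 + 125 = 575
  disc 2: 450 = 450
  disc 3: 400 + 225 = 625
  disc 4: 400 = 400
  disc 5: 375 + 250 = 625
  disc 6: 350 + 275 = 625
  disc 7: 325 = 325
This matches the lower bound, so 7 is optimal.

7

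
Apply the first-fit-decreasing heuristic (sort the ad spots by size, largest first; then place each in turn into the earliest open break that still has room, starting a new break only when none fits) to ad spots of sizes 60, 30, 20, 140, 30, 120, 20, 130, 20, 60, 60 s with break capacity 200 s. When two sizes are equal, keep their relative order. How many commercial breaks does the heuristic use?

4

Sorted descending: 140, 130, 120, 60, 60, 60, 30, 30, 20, 20, 20.
  140 → break 1 (new)  [load 140/200]
  130 → break 2 (new)  [load 130/200]
  120 → break 3 (new)  [load 120/200]
  60 → break 1  [load 200/200]
  60 → break 2  [load 190/200]
  60 → break 3  [load 180/200]
  30 → break 4 (new)  [load 30/200]
  30 → break 4  [load 60/200]
  20 → break 3  [load 200/200]
  20 → break 4  [load 80/200]
  20 → break 4  [load 100/200]
4 commercial breaks opened.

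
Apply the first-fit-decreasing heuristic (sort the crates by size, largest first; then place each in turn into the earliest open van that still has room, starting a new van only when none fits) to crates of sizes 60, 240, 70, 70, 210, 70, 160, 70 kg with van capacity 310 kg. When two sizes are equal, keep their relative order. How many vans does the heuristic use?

Sorted descending: 240, 210, 160, 70, 70, 70, 70, 60.
  240 → van 1 (new)  [load 240/310]
  210 → van 2 (new)  [load 210/310]
  160 → van 3 (new)  [load 160/310]
  70 → van 1  [load 310/310]
  70 → van 2  [load 280/310]
  70 → van 3  [load 230/310]
  70 → van 3  [load 300/310]
  60 → van 4 (new)  [load 60/310]
4 vans opened.

4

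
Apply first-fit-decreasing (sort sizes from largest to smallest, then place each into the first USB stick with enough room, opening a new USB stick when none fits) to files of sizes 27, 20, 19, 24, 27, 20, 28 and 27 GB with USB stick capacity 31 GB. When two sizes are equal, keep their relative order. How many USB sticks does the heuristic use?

Sorted descending: 28, 27, 27, 27, 24, 20, 20, 19.
  28 → USB stick 1 (new)  [load 28/31]
  27 → USB stick 2 (new)  [load 27/31]
  27 → USB stick 3 (new)  [load 27/31]
  27 → USB stick 4 (new)  [load 27/31]
  24 → USB stick 5 (new)  [load 24/31]
  20 → USB stick 6 (new)  [load 20/31]
  20 → USB stick 7 (new)  [load 20/31]
  19 → USB stick 8 (new)  [load 19/31]
8 USB sticks opened.

8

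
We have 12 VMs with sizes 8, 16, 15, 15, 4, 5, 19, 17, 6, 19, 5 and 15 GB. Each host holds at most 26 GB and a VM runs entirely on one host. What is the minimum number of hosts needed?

Total = 19 + 19 + 17 + 16 + 15 + 15 + 15 + 8 + 6 + 5 + 5 + 4 = 144 GB.
Lower bound: ⌈144/26⌉ = 6 hosts.
Also, 7 VMs each exceed 13 GB, and no two of those can share a host, so at least 7 hosts are needed.
A packing using 7 hosts:
  host 1: 19 + 6 = 25
  host 2: 19 + 5 = 24
  host 3: 17 + 8 = 25
  host 4: 16 + 5 + 4 = 25
  host 5: 15 = 15
  host 6: 15 = 15
  host 7: 15 = 15
This matches the lower bound, so 7 is optimal.

7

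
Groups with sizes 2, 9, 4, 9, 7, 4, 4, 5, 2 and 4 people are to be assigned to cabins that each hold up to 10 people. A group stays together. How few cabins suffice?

Total = 9 + 9 + 7 + 5 + 4 + 4 + 4 + 4 + 2 + 2 = 50 people.
Lower bound: ⌈50/10⌉ = 5 cabins.
A packing using 6 cabins:
  cabin 1: 9 = 9
  cabin 2: 9 = 9
  cabin 3: 7 + 2 = 9
  cabin 4: 5 + 4 = 9
  cabin 5: 4 + 4 + 2 = 10
  cabin 6: 4 = 4
No arrangement into 5 cabins stays within capacity, so 6 is optimal.

6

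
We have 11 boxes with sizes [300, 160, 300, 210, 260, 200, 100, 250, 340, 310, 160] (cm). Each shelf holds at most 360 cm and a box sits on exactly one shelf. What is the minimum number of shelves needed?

Total = 340 + 310 + 300 + 300 + 260 + 250 + 210 + 200 + 160 + 160 + 100 = 2590 cm.
Lower bound: ⌈2590/360⌉ = 8 shelves.
A packing using 9 shelves:
  shelf 1: 340 = 340
  shelf 2: 310 = 310
  shelf 3: 300 = 300
  shelf 4: 300 = 300
  shelf 5: 260 + 100 = 360
  shelf 6: 250 = 250
  shelf 7: 210 = 210
  shelf 8: 200 + 160 = 360
  shelf 9: 160 = 160
No arrangement into 8 shelves stays within capacity, so 9 is optimal.

9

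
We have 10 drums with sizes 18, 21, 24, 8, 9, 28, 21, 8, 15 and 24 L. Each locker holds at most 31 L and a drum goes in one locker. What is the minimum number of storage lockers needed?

Total = 28 + 24 + 24 + 21 + 21 + 18 + 15 + 9 + 8 + 8 = 176 L.
Lower bound: ⌈176/31⌉ = 6 storage lockers.
A packing using 7 storage lockers:
  locker 1: 28 = 28
  locker 2: 24 = 24
  locker 3: 24 = 24
  locker 4: 21 + 9 = 30
  locker 5: 21 + 8 = 29
  locker 6: 18 + 8 = 26
  locker 7: 15 = 15
No arrangement into 6 storage lockers stays within capacity, so 7 is optimal.

7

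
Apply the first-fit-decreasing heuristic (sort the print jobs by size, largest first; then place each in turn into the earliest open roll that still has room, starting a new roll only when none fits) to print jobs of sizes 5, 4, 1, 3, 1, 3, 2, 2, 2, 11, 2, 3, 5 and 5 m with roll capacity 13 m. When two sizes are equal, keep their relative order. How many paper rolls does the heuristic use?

4

Sorted descending: 11, 5, 5, 5, 4, 3, 3, 3, 2, 2, 2, 2, 1, 1.
  11 → roll 1 (new)  [load 11/13]
  5 → roll 2 (new)  [load 5/13]
  5 → roll 2  [load 10/13]
  5 → roll 3 (new)  [load 5/13]
  4 → roll 3  [load 9/13]
  3 → roll 2  [load 13/13]
  3 → roll 3  [load 12/13]
  3 → roll 4 (new)  [load 3/13]
  2 → roll 1  [load 13/13]
  2 → roll 4  [load 5/13]
  2 → roll 4  [load 7/13]
  2 → roll 4  [load 9/13]
  1 → roll 3  [load 13/13]
  1 → roll 4  [load 10/13]
4 paper rolls opened.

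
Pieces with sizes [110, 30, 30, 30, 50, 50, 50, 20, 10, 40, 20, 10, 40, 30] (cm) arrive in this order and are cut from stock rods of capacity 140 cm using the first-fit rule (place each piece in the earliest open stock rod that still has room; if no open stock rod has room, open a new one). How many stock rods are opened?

  110 → stock rod 1 (new)  [load 110/140]
  30 → stock rod 1  [load 140/140]
  30 → stock rod 2 (new)  [load 30/140]
  30 → stock rod 2  [load 60/140]
  50 → stock rod 2  [load 110/140]
  50 → stock rod 3 (new)  [load 50/140]
  50 → stock rod 3  [load 100/140]
  20 → stock rod 2  [load 130/140]
  10 → stock rod 2  [load 140/140]
  40 → stock rod 3  [load 140/140]
  20 → stock rod 4 (new)  [load 20/140]
  10 → stock rod 4  [load 30/140]
  40 → stock rod 4  [load 70/140]
  30 → stock rod 4  [load 100/140]
4 stock rods opened.

4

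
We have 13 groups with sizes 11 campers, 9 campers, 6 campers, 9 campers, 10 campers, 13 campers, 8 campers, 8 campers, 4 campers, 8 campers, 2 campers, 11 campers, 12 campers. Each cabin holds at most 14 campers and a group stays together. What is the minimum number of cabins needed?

10

Total = 13 + 12 + 11 + 11 + 10 + 9 + 9 + 8 + 8 + 8 + 6 + 4 + 2 = 111 campers.
Lower bound: ⌈111/14⌉ = 8 cabins.
Also, 10 groups each exceed 7 campers, and no two of those can share a cabin, so at least 10 cabins are needed.
A packing using 10 cabins:
  cabin 1: 13 = 13
  cabin 2: 12 + 2 = 14
  cabin 3: 11 = 11
  cabin 4: 11 = 11
  cabin 5: 10 + 4 = 14
  cabin 6: 9 = 9
  cabin 7: 9 = 9
  cabin 8: 8 + 6 = 14
  cabin 9: 8 = 8
  cabin 10: 8 = 8
This matches the lower bound, so 10 is optimal.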